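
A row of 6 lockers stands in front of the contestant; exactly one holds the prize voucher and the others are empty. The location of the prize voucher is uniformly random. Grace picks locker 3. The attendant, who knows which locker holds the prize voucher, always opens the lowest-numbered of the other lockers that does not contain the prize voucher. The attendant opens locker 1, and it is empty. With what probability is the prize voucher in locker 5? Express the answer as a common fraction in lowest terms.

1/5

Apply Bayes' rule, conditioning on where the prize voucher actually is.
If it is in locker 1 (prior 1/6): the attendant opened locker 1, so this case is ruled out; weight (1/6)·0 = 0.
If it is in any of lockers 2, 3, 4, 5, and 6 (prior 1/6 each): locker 1 is the lowest-numbered option available, probability 1; weight (1/6)·1 = 1/6 each.
The weights sum to 5/6.
So P(the prize voucher in locker 5 | the attendant opened locker 1) = (1/6) / (5/6) = 1/5.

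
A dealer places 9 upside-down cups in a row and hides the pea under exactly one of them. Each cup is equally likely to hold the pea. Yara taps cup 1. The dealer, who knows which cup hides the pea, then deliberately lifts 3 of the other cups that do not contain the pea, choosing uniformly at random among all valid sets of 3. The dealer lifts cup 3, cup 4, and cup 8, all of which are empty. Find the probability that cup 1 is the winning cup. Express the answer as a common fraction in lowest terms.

1/9

Consider each possible location of the pea in turn.
If it is under cup 1 (prior 1/9): the dealer has 56 equally likely choices, so probability 1/56; weight (1/9)·(1/56) = 1/504.
If it is under any of cups 2, 5, 6, 7, and 9 (prior 1/9 each): the dealer has 35 equally likely choices, so probability 1/35; weight (1/9)·(1/35) = 1/315 each.
If it is under any of cups 3, 4, and 8 (prior 1/9 each): that cup was opened and seen not to hold the prize — ruled out; weight (1/9)·0 = 0 each.
The weights sum to 1/56.
So P(the pea under cup 1 | the dealer opened cup 3, cup 4, and cup 8) = (1/504) / (1/56) = 1/9.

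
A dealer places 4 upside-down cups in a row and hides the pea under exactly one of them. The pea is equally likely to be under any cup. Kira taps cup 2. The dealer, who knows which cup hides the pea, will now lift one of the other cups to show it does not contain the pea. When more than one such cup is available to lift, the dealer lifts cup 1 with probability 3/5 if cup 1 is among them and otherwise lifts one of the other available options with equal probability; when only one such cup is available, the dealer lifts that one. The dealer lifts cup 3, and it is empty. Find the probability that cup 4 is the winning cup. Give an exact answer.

4/11

Consider each possible location of the pea in turn.
If it is under cup 1 (prior 1/4): cup 1 holds the prize so is unavailable; the dealer chooses uniformly among the 2 others, probability 1/2; weight (1/4)·(1/2) = 1/8.
If it is under cup 2 (prior 1/4): cup 1 is available but not opened; cup 3 gets probability (1 − 3/5)/2 = 1/5; weight (1/4)·(1/5) = 1/20.
If it is under cup 3 (prior 1/4): the dealer opened cup 3, so this case is ruled out; weight (1/4)·0 = 0.
If it is under cup 4 (prior 1/4): cup 1 is available but not opened, probability 2/5; weight (1/4)·(2/5) = 1/10.
The weights sum to 11/40.
So P(the pea under cup 4 | the dealer opened cup 3) = (1/10) / (11/40) = 4/11.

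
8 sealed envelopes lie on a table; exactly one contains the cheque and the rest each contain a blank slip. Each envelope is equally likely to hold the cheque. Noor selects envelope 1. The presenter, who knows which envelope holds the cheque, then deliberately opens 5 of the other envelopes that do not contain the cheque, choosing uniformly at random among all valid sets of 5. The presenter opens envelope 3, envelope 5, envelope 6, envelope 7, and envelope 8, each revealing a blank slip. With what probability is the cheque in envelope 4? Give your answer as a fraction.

Condition on the true location of the cheque.
If it is in envelope 1 (prior 1/8): the presenter has 21 equally likely choices, so probability 1/21; weight (1/8)·(1/21) = 1/168.
If it is in either of envelopes 2 and 4 (prior 1/8 each): the presenter has 6 equally likely choices, so probability 1/6; weight (1/8)·(1/6) = 1/48 each.
If it is in any of envelopes 3, 5, 6, 7, and 8 (prior 1/8 each): that envelope was opened and seen not to hold the prize — ruled out; weight (1/8)·0 = 0 each.
The weights sum to 1/21.
So P(the cheque in envelope 4 | the presenter opened envelope 3, envelope 5, envelope 6, envelope 7, and envelope 8) = (1/48) / (1/21) = 7/16.

7/16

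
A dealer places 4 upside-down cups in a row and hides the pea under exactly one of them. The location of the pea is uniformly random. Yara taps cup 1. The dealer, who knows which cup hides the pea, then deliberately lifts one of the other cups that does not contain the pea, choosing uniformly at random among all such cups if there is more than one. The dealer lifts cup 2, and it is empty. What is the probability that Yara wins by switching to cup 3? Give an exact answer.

Condition on the true location of the pea.
If it is under cup 1 (prior 1/4): the dealer has 3 equally likely choices, so probability 1/3; weight (1/4)·(1/3) = 1/12.
If it is under cup 2 (prior 1/4): the dealer opened cup 2, so this case is ruled out; weight (1/4)·0 = 0.
If it is under either of cups 3 and 4 (prior 1/4 each): the dealer has 2 equally likely choices, so probability 1/2; weight (1/4)·(1/2) = 1/8 each.
The weights sum to 1/3.
So P(the pea under cup 3 | the dealer opened cup 2) = (1/8) / (1/3) = 3/8.

3/8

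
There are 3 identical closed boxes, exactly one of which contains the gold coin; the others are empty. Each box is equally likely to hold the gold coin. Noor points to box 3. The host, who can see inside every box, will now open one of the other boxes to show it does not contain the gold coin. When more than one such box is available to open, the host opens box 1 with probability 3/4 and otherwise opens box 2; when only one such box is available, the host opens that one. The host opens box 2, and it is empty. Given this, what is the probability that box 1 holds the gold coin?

Apply Bayes' rule, conditioning on where the gold coin actually is.
If it is in box 1 (prior 1/3): only box 2 is available, probability 1; weight (1/3)·1 = 1/3.
If it is in box 2 (prior 1/3): the host opened box 2, so this case is ruled out; weight (1/3)·0 = 0.
If it is in box 3 (prior 1/3): box 1 is available but not opened, probability 1/4; weight (1/3)·(1/4) = 1/12.
The weights sum to 5/12.
So P(the gold coin in box 1 | the host opened box 2) = (1/3) / (5/12) = 4/5.

4/5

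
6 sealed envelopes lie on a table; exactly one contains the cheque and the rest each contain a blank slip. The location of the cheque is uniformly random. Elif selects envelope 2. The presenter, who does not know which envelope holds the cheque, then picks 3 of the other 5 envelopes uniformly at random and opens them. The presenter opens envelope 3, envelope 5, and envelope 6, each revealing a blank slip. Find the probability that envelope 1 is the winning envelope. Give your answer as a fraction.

1/3

Because the presenter chose which envelopes to open without knowing where the cheque is, the choice is independent of the prize location. Learning that none of the 3 opened envelopes holds the cheque simply rules out those 3 locations and leaves the remaining 3 envelopes still equally likely by symmetry.
So P(the cheque in envelope 1) = 1/3.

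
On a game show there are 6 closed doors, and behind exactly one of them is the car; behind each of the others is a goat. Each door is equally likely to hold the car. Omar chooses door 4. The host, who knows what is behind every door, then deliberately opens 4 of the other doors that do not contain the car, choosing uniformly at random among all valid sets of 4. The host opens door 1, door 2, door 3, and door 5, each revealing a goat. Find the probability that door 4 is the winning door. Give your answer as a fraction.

1/6

Condition on the true location of the car.
If it is behind any of doors 1, 2, 3, and 5 (prior 1/6 each): that door was opened and seen not to hold the prize — ruled out; weight (1/6)·0 = 0 each.
If it is behind door 4 (prior 1/6): the host has 5 equally likely choices, so probability 1/5; weight (1/6)·(1/5) = 1/30.
If it is behind door 6 (prior 1/6): the host has no choice, probability 1; weight (1/6)·1 = 1/6.
The weights sum to 1/5.
So P(the car behind door 4 | the host opened door 1, door 2, door 3, and door 5) = (1/30) / (1/5) = 1/6.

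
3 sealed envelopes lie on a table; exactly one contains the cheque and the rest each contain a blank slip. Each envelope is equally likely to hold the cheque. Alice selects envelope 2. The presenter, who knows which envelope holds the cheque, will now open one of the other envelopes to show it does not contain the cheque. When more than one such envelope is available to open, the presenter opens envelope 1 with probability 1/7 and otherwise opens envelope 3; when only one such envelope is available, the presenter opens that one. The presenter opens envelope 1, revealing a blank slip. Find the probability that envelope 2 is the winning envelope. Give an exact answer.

1/8

Apply Bayes' rule, conditioning on where the cheque actually is.
If it is in envelope 1 (prior 1/3): the presenter opened envelope 1, so this case is ruled out; weight (1/3)·0 = 0.
If it is in envelope 2 (prior 1/3): envelope 1 is available, opened with probability 1/7; weight (1/3)·(1/7) = 1/21.
If it is in envelope 3 (prior 1/3): only envelope 1 is available, probability 1; weight (1/3)·1 = 1/3.
The weights sum to 8/21.
So P(the cheque in envelope 2 | the presenter opened envelope 1) = (1/21) / (8/21) = 1/8.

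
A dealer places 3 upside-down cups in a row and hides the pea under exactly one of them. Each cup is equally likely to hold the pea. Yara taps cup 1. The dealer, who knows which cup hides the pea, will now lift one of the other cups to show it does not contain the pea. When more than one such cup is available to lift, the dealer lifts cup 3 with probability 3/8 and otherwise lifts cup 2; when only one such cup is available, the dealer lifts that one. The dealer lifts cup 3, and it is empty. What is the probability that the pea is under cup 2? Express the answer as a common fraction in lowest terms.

Condition on the true location of the pea.
If it is under cup 1 (prior 1/3): cup 3 is available, opened with probability 3/8; weight (1/3)·(3/8) = 1/8.
If it is under cup 2 (prior 1/3): only cup 3 is available, probability 1; weight (1/3)·1 = 1/3.
If it is under cup 3 (prior 1/3): the dealer opened cup 3, so this case is ruled out; weight (1/3)·0 = 0.
The weights sum to 11/24.
So P(the pea under cup 2 | the dealer opened cup 3) = (1/3) / (11/24) = 8/11.

8/11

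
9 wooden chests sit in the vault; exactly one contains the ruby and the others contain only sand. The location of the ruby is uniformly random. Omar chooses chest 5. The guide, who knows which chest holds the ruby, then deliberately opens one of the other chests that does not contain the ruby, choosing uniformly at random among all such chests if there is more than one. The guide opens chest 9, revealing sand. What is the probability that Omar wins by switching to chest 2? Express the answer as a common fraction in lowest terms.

8/63

Condition on the true location of the ruby.
If it is in any of chests 1, 2, 3, 4, 6, 7, and 8 (prior 1/9 each): the guide has 7 equally likely choices, so probability 1/7; weight (1/9)·(1/7) = 1/63 each.
If it is in chest 5 (prior 1/9): the guide has 8 equally likely choices, so probability 1/8; weight (1/9)·(1/8) = 1/72.
If it is in chest 9 (prior 1/9): the guide opened chest 9, so this case is ruled out; weight (1/9)·0 = 0.
The weights sum to 1/8.
So P(the ruby in chest 2 | the guide opened chest 9) = (1/63) / (1/8) = 8/63.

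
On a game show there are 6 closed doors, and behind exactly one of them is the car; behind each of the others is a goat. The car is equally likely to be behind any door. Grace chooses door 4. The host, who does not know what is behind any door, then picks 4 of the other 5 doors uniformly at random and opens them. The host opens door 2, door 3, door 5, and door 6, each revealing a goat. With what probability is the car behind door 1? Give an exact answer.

1/2

Apply Bayes' rule, conditioning on where the car actually is.
If it is behind either of doors 1 and 4 (prior 1/6 each): the host picks exactly this set with probability 1/5 regardless, and none is the prize; weight (1/6)·(1/5) = 1/30 each.
If it is behind any of doors 2, 3, 5, and 6 (prior 1/6 each): that door was opened and seen not to hold the prize — ruled out; weight (1/6)·0 = 0 each.
The weights sum to 1/15.
So P(the car behind door 1 | the host opened door 2, door 3, door 5, and door 6) = (1/30) / (1/15) = 1/2.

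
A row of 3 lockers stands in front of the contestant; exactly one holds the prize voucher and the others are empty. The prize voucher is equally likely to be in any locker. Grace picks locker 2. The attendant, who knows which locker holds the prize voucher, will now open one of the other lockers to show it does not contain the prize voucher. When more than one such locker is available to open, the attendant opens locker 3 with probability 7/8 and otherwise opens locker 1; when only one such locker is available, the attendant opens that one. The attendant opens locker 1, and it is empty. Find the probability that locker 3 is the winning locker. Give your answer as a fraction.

Condition on the true location of the prize voucher.
If it is in locker 1 (prior 1/3): the attendant opened locker 1, so this case is ruled out; weight (1/3)·0 = 0.
If it is in locker 2 (prior 1/3): locker 3 is available but not opened, probability 1/8; weight (1/3)·(1/8) = 1/24.
If it is in locker 3 (prior 1/3): only locker 1 is available, probability 1; weight (1/3)·1 = 1/3.
The weights sum to 3/8.
So P(the prize voucher in locker 3 | the attendant opened locker 1) = (1/3) / (3/8) = 8/9.

8/9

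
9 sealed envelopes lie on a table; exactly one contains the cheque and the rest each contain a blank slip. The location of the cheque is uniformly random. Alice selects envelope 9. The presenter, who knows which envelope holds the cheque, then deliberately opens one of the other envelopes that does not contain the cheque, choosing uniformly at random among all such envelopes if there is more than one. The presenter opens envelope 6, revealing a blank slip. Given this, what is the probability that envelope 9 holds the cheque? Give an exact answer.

Condition on the true location of the cheque.
If it is in any of envelopes 1, 2, 3, 4, 5, 7, and 8 (prior 1/9 each): the presenter has 7 equally likely choices, so probability 1/7; weight (1/9)·(1/7) = 1/63 each.
If it is in envelope 6 (prior 1/9): the presenter opened envelope 6, so this case is ruled out; weight (1/9)·0 = 0.
If it is in envelope 9 (prior 1/9): the presenter has 8 equally likely choices, so probability 1/8; weight (1/9)·(1/8) = 1/72.
The weights sum to 1/8.
So P(the cheque in envelope 9 | the presenter opened envelope 6) = (1/72) / (1/8) = 1/9.

1/9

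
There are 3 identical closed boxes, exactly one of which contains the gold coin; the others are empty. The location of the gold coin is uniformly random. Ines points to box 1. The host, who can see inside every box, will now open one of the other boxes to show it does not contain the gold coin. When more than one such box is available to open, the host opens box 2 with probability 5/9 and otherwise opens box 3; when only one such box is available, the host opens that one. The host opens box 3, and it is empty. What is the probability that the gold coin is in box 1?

4/13

Condition on the true location of the gold coin.
If it is in box 1 (prior 1/3): box 2 is available but not opened, probability 4/9; weight (1/3)·(4/9) = 4/27.
If it is in box 2 (prior 1/3): only box 3 is available, probability 1; weight (1/3)·1 = 1/3.
If it is in box 3 (prior 1/3): the host opened box 3, so this case is ruled out; weight (1/3)·0 = 0.
The weights sum to 13/27.
So P(the gold coin in box 1 | the host opened box 3) = (4/27) / (13/27) = 4/13.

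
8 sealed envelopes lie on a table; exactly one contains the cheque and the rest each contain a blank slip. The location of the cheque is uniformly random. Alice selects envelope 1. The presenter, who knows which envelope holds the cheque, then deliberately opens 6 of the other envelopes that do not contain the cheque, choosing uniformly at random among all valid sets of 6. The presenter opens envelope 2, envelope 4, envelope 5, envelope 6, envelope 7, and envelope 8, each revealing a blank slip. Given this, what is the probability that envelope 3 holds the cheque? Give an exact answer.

7/8

Condition on the true location of the cheque.
If it is in envelope 1 (prior 1/8): the presenter has 7 equally likely choices, so probability 1/7; weight (1/8)·(1/7) = 1/56.
If it is in any of envelopes 2, 4, 5, 6, 7, and 8 (prior 1/8 each): that envelope was opened and seen not to hold the prize — ruled out; weight (1/8)·0 = 0 each.
If it is in envelope 3 (prior 1/8): the presenter has no choice, probability 1; weight (1/8)·1 = 1/8.
The weights sum to 1/7.
So P(the cheque in envelope 3 | the presenter opened envelope 2, envelope 4, envelope 5, envelope 6, envelope 7, and envelope 8) = (1/8) / (1/7) = 7/8.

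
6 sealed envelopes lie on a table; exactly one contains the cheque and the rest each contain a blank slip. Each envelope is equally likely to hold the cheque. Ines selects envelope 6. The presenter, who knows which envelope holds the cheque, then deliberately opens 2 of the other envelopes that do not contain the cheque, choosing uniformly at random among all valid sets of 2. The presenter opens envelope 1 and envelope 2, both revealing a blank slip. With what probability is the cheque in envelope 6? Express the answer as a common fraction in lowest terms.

1/6

Apply Bayes' rule, conditioning on where the cheque actually is.
If it is in either of envelopes 1 and 2 (prior 1/6 each): that envelope was opened and seen not to hold the prize — ruled out; weight (1/6)·0 = 0 each.
If it is in any of envelopes 3, 4, and 5 (prior 1/6 each): the presenter has 6 equally likely choices, so probability 1/6; weight (1/6)·(1/6) = 1/36 each.
If it is in envelope 6 (prior 1/6): the presenter has 10 equally likely choices, so probability 1/10; weight (1/6)·(1/10) = 1/60.
The weights sum to 1/10.
So P(the cheque in envelope 6 | the presenter opened envelope 1 and envelope 2) = (1/60) / (1/10) = 1/6.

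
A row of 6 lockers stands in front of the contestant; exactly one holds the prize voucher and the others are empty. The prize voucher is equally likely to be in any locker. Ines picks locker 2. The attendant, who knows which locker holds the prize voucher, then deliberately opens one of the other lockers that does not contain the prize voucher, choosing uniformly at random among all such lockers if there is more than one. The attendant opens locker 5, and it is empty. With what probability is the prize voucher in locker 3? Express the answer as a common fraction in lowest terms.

5/24

Apply Bayes' rule, conditioning on where the prize voucher actually is.
If it is in any of lockers 1, 3, 4, and 6 (prior 1/6 each): the attendant has 4 equally likely choices, so probability 1/4; weight (1/6)·(1/4) = 1/24 each.
If it is in locker 2 (prior 1/6): the attendant has 5 equally likely choices, so probability 1/5; weight (1/6)·(1/5) = 1/30.
If it is in locker 5 (prior 1/6): the attendant opened locker 5, so this case is ruled out; weight (1/6)·0 = 0.
The weights sum to 1/5.
So P(the prize voucher in locker 3 | the attendant opened locker 5) = (1/24) / (1/5) = 5/24.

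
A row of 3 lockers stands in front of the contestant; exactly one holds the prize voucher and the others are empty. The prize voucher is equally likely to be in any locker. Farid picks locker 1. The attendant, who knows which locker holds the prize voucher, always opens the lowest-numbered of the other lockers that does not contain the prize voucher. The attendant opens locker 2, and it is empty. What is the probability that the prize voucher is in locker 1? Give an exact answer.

1/2

Apply Bayes' rule, conditioning on where the prize voucher actually is.
If it is in either of lockers 1 and 3 (prior 1/3 each): locker 2 is the lowest-numbered option available, probability 1; weight (1/3)·1 = 1/3 each.
If it is in locker 2 (prior 1/3): the attendant opened locker 2, so this case is ruled out; weight (1/3)·0 = 0.
The weights sum to 2/3.
So P(the prize voucher in locker 1 | the attendant opened locker 2) = (1/3) / (2/3) = 1/2.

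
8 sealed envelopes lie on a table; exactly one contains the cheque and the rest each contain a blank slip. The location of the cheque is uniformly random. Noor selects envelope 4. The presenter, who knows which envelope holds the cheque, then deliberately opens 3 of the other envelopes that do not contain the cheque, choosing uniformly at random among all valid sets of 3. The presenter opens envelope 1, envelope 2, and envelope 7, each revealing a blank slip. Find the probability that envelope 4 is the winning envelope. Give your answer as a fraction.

1/8

Condition on the true location of the cheque.
If it is in any of envelopes 1, 2, and 7 (prior 1/8 each): that envelope was opened and seen not to hold the prize — ruled out; weight (1/8)·0 = 0 each.
If it is in any of envelopes 3, 5, 6, and 8 (prior 1/8 each): the presenter has 20 equally likely choices, so probability 1/20; weight (1/8)·(1/20) = 1/160 each.
If it is in envelope 4 (prior 1/8): the presenter has 35 equally likely choices, so probability 1/35; weight (1/8)·(1/35) = 1/280.
The weights sum to 1/35.
So P(the cheque in envelope 4 | the presenter opened envelope 1, envelope 2, and envelope 7) = (1/280) / (1/35) = 1/8.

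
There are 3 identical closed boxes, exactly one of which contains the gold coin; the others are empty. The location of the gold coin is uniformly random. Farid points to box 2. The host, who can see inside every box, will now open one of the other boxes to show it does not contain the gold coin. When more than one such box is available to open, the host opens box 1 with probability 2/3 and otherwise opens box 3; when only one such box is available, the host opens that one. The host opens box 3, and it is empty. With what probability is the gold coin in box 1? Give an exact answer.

3/4

Apply Bayes' rule, conditioning on where the gold coin actually is.
If it is in box 1 (prior 1/3): only box 3 is available, probability 1; weight (1/3)·1 = 1/3.
If it is in box 2 (prior 1/3): box 1 is available but not opened, probability 1/3; weight (1/3)·(1/3) = 1/9.
If it is in box 3 (prior 1/3): the host opened box 3, so this case is ruled out; weight (1/3)·0 = 0.
The weights sum to 4/9.
So P(the gold coin in box 1 | the host opened box 3) = (1/3) / (4/9) = 3/4.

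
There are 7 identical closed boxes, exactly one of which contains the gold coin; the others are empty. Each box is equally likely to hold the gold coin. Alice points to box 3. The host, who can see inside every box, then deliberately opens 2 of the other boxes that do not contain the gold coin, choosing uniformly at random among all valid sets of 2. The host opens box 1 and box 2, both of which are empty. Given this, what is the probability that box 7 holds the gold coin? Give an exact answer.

Condition on the true location of the gold coin.
If it is in either of boxes 1 and 2 (prior 1/7 each): that box was opened and seen not to hold the prize — ruled out; weight (1/7)·0 = 0 each.
If it is in box 3 (prior 1/7): the host has 15 equally likely choices, so probability 1/15; weight (1/7)·(1/15) = 1/105.
If it is in any of boxes 4, 5, 6, and 7 (prior 1/7 each): the host has 10 equally likely choices, so probability 1/10; weight (1/7)·(1/10) = 1/70 each.
The weights sum to 1/15.
So P(the gold coin in box 7 | the host opened box 1 and box 2) = (1/70) / (1/15) = 3/14.

3/14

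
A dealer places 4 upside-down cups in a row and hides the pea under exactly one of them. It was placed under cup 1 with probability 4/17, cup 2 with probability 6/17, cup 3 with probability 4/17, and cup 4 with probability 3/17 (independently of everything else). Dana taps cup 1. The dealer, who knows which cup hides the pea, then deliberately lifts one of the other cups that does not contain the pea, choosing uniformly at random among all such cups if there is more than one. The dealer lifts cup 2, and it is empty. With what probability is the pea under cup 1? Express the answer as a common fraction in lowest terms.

8/29

Consider each possible location of the pea in turn.
If it is under cup 1 (prior 4/17): the dealer has 3 equally likely choices, so probability 1/3; weight (4/17)·(1/3) = 4/51.
If it is under cup 2 (prior 6/17): the dealer opened cup 2, so this case is ruled out; weight (6/17)·0 = 0.
If it is under cup 3 (prior 4/17): the dealer has 2 equally likely choices, so probability 1/2; weight (4/17)·(1/2) = 2/17.
If it is under cup 4 (prior 3/17): the dealer has 2 equally likely choices, so probability 1/2; weight (3/17)·(1/2) = 3/34.
The weights sum to 29/102.
So P(the pea under cup 1 | the dealer opened cup 2) = (4/51) / (29/102) = 8/29.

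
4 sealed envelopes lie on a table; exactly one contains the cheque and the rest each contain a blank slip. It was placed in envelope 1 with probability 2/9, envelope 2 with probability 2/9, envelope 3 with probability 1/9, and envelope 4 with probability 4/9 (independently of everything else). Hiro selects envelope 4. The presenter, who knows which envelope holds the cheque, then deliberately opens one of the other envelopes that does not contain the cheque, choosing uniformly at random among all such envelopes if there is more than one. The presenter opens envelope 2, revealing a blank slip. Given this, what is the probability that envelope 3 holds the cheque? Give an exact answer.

3/17

Apply Bayes' rule, conditioning on where the cheque actually is.
If it is in envelope 1 (prior 2/9): the presenter has 2 equally likely choices, so probability 1/2; weight (2/9)·(1/2) = 1/9.
If it is in envelope 2 (prior 2/9): the presenter opened envelope 2, so this case is ruled out; weight (2/9)·0 = 0.
If it is in envelope 3 (prior 1/9): the presenter has 2 equally likely choices, so probability 1/2; weight (1/9)·(1/2) = 1/18.
If it is in envelope 4 (prior 4/9): the presenter has 3 equally likely choices, so probability 1/3; weight (4/9)·(1/3) = 4/27.
The weights sum to 17/54.
So P(the cheque in envelope 3 | the presenter opened envelope 2) = (1/18) / (17/54) = 3/17.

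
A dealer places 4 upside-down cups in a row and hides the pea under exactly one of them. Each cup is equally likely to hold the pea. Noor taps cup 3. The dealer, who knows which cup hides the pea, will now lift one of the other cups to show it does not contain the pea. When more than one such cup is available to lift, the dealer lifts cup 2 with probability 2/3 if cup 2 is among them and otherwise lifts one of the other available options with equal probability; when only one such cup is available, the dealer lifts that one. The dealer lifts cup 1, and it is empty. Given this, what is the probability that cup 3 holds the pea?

Condition on the true location of the pea.
If it is under cup 1 (prior 1/4): the dealer opened cup 1, so this case is ruled out; weight (1/4)·0 = 0.
If it is under cup 2 (prior 1/4): cup 2 holds the prize so is unavailable; the dealer chooses uniformly among the 2 others, probability 1/2; weight (1/4)·(1/2) = 1/8.
If it is under cup 3 (prior 1/4): cup 2 is available but not opened; cup 1 gets probability (1 − 2/3)/2 = 1/6; weight (1/4)·(1/6) = 1/24.
If it is under cup 4 (prior 1/4): cup 2 is available but not opened, probability 1/3; weight (1/4)·(1/3) = 1/12.
The weights sum to 1/4.
So P(the pea under cup 3 | the dealer opened cup 1) = (1/24) / (1/4) = 1/6.

1/6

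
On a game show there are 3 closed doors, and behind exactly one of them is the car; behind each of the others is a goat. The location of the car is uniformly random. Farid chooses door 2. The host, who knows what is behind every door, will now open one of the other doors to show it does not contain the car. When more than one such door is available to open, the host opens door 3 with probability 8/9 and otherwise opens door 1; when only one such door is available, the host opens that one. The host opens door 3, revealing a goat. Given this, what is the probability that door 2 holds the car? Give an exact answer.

8/17

Consider each possible location of the car in turn.
If it is behind door 1 (prior 1/3): only door 3 is available, probability 1; weight (1/3)·1 = 1/3.
If it is behind door 2 (prior 1/3): door 3 is available, opened with probability 8/9; weight (1/3)·(8/9) = 8/27.
If it is behind door 3 (prior 1/3): the host opened door 3, so this case is ruled out; weight (1/3)·0 = 0.
The weights sum to 17/27.
So P(the car behind door 2 | the host opened door 3) = (8/27) / (17/27) = 8/17.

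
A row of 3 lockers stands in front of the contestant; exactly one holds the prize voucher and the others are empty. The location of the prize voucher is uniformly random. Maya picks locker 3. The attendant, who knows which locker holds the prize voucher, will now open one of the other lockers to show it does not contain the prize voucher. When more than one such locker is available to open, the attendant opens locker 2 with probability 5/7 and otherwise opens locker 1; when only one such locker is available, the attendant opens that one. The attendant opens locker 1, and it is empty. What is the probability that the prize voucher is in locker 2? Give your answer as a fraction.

7/9

Condition on the true location of the prize voucher.
If it is in locker 1 (prior 1/3): the attendant opened locker 1, so this case is ruled out; weight (1/3)·0 = 0.
If it is in locker 2 (prior 1/3): only locker 1 is available, probability 1; weight (1/3)·1 = 1/3.
If it is in locker 3 (prior 1/3): locker 2 is available but not opened, probability 2/7; weight (1/3)·(2/7) = 2/21.
The weights sum to 3/7.
So P(the prize voucher in locker 2 | the attendant opened locker 1) = (1/3) / (3/7) = 7/9.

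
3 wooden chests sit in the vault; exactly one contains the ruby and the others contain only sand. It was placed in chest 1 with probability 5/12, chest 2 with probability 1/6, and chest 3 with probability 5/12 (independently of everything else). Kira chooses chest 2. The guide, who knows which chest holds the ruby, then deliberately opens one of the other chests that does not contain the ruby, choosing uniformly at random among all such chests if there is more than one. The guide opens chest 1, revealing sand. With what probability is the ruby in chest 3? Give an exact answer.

5/6

Consider each possible location of the ruby in turn.
If it is in chest 1 (prior 5/12): the guide opened chest 1, so this case is ruled out; weight (5/12)·0 = 0.
If it is in chest 2 (prior 1/6): the guide has 2 equally likely choices, so probability 1/2; weight (1/6)·(1/2) = 1/12.
If it is in chest 3 (prior 5/12): the guide has no choice, probability 1; weight (5/12)·1 = 5/12.
The weights sum to 1/2.
So P(the ruby in chest 3 | the guide opened chest 1) = (5/12) / (1/2) = 5/6.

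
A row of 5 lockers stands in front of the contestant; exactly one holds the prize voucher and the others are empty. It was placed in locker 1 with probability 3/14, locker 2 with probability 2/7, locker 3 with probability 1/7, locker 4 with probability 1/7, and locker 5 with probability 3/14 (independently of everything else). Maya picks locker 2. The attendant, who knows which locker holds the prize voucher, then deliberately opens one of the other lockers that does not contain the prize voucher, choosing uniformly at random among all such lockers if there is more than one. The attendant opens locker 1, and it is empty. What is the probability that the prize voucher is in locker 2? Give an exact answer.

Apply Bayes' rule, conditioning on where the prize voucher actually is.
If it is in locker 1 (prior 3/14): the attendant opened locker 1, so this case is ruled out; weight (3/14)·0 = 0.
If it is in locker 2 (prior 2/7): the attendant has 4 equally likely choices, so probability 1/4; weight (2/7)·(1/4) = 1/14.
If it is in either of lockers 3 and 4 (prior 1/7 each): the attendant has 3 equally likely choices, so probability 1/3; weight (1/7)·(1/3) = 1/21 each.
If it is in locker 5 (prior 3/14): the attendant has 3 equally likely choices, so probability 1/3; weight (3/14)·(1/3) = 1/14.
The weights sum to 5/21.
So P(the prize voucher in locker 2 | the attendant opened locker 1) = (1/14) / (5/21) = 3/10.

3/10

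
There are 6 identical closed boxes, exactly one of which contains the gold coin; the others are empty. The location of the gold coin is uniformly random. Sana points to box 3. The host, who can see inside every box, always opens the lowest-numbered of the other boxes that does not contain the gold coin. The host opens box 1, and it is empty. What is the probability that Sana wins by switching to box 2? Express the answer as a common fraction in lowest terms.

1/5

Consider each possible location of the gold coin in turn.
If it is in box 1 (prior 1/6): the host opened box 1, so this case is ruled out; weight (1/6)·0 = 0.
If it is in any of boxes 2, 3, 4, 5, and 6 (prior 1/6 each): box 1 is the lowest-numbered option available, probability 1; weight (1/6)·1 = 1/6 each.
The weights sum to 5/6.
So P(the gold coin in box 2 | the host opened box 1) = (1/6) / (5/6) = 1/5.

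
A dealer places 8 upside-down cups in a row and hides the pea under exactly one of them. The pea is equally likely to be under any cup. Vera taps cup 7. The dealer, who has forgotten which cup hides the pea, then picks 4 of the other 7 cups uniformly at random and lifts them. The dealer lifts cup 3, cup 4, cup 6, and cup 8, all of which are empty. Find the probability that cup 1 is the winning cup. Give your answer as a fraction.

Consider each possible location of the pea in turn.
If it is under any of cups 1, 2, 5, and 7 (prior 1/8 each): the dealer picks exactly this set with probability 1/35 regardless, and none is the prize; weight (1/8)·(1/35) = 1/280 each.
If it is under any of cups 3, 4, 6, and 8 (prior 1/8 each): that cup was opened and seen not to hold the prize — ruled out; weight (1/8)·0 = 0 each.
The weights sum to 1/70.
So P(the pea under cup 1 | the dealer opened cup 3, cup 4, cup 6, and cup 8) = (1/280) / (1/70) = 1/4.

1/4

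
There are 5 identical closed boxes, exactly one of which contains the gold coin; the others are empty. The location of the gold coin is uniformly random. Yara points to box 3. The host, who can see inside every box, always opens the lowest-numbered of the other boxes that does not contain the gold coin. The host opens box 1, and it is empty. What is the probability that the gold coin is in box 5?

Condition on the true location of the gold coin.
If it is in box 1 (prior 1/5): the host opened box 1, so this case is ruled out; weight (1/5)·0 = 0.
If it is in any of boxes 2, 3, 4, and 5 (prior 1/5 each): box 1 is the lowest-numbered option available, probability 1; weight (1/5)·1 = 1/5 each.
The weights sum to 4/5.
So P(the gold coin in box 5 | the host opened box 1) = (1/5) / (4/5) = 1/4.

1/4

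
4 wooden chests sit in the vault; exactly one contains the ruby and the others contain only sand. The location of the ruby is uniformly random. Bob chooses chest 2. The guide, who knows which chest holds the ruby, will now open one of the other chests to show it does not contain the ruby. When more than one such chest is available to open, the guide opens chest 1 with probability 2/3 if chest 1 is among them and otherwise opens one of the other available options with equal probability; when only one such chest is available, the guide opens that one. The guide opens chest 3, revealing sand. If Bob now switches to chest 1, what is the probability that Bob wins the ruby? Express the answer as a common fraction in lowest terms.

1/2

Apply Bayes' rule, conditioning on where the ruby actually is.
If it is in chest 1 (prior 1/4): chest 1 holds the prize so is unavailable; the guide chooses uniformly among the 2 others, probability 1/2; weight (1/4)·(1/2) = 1/8.
If it is in chest 2 (prior 1/4): chest 1 is available but not opened; chest 3 gets probability (1 − 2/3)/2 = 1/6; weight (1/4)·(1/6) = 1/24.
If it is in chest 3 (prior 1/4): the guide opened chest 3, so this case is ruled out; weight (1/4)·0 = 0.
If it is in chest 4 (prior 1/4): chest 1 is available but not opened, probability 1/3; weight (1/4)·(1/3) = 1/12.
The weights sum to 1/4.
So P(the ruby in chest 1 | the guide opened chest 3) = (1/8) / (1/4) = 1/2.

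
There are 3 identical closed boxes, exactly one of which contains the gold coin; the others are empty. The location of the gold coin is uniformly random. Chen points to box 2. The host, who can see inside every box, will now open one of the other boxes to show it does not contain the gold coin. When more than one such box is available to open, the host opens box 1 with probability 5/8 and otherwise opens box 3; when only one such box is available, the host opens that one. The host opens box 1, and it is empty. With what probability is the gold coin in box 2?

5/13

Consider each possible location of the gold coin in turn.
If it is in box 1 (prior 1/3): the host opened box 1, so this case is ruled out; weight (1/3)·0 = 0.
If it is in box 2 (prior 1/3): box 1 is available, opened with probability 5/8; weight (1/3)·(5/8) = 5/24.
If it is in box 3 (prior 1/3): only box 1 is available, probability 1; weight (1/3)·1 = 1/3.
The weights sum to 13/24.
So P(the gold coin in box 2 | the host opened box 1) = (5/24) / (13/24) = 5/13.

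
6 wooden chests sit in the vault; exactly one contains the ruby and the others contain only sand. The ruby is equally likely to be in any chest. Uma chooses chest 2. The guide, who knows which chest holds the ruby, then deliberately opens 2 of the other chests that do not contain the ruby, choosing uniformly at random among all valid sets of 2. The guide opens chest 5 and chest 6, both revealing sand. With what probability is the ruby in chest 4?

Apply Bayes' rule, conditioning on where the ruby actually is.
If it is in any of chests 1, 3, and 4 (prior 1/6 each): the guide has 6 equally likely choices, so probability 1/6; weight (1/6)·(1/6) = 1/36 each.
If it is in chest 2 (prior 1/6): the guide has 10 equally likely choices, so probability 1/10; weight (1/6)·(1/10) = 1/60.
If it is in either of chests 5 and 6 (prior 1/6 each): that chest was opened and seen not to hold the prize — ruled out; weight (1/6)·0 = 0 each.
The weights sum to 1/10.
So P(the ruby in chest 4 | the guide opened chest 5 and chest 6) = (1/36) / (1/10) = 5/18.

5/18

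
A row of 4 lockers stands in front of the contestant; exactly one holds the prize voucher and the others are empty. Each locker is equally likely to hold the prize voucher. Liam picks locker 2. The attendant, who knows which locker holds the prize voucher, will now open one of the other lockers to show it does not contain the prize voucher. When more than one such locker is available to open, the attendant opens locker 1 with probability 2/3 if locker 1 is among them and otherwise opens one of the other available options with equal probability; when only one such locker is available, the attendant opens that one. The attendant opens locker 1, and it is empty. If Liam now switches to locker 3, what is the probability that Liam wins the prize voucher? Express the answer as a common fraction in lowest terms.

Condition on the true location of the prize voucher.
If it is in locker 1 (prior 1/4): the attendant opened locker 1, so this case is ruled out; weight (1/4)·0 = 0.
If it is in any of lockers 2, 3, and 4 (prior 1/4 each): locker 1 is available, opened with probability 2/3; weight (1/4)·(2/3) = 1/6 each.
The weights sum to 1/2.
So P(the prize voucher in locker 3 | the attendant opened locker 1) = (1/6) / (1/2) = 1/3.

1/3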